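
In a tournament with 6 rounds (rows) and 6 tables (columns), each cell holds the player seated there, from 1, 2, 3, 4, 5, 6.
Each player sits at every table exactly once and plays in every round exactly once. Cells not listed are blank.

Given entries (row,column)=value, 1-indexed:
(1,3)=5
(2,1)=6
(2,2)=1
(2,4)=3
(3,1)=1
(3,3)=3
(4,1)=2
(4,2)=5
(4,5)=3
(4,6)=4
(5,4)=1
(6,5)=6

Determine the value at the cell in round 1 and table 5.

Round 4, table 4: round 4 has {2, 3, 4, 5} and table 4 has {1, 3}, leaving only 6.
Round 4, table 3: round 4 has {2, 3, 4, 5, 6} and table 3 has {3, 5}, leaving only 1.
Round 1, table 5 is narrowed to {1, 2, 4}.
If it were 2, propagating the remaining blanks reaches a contradiction.
If it were 4, propagating the remaining blanks reaches a contradiction.
So round 1, table 5 must be 1.

1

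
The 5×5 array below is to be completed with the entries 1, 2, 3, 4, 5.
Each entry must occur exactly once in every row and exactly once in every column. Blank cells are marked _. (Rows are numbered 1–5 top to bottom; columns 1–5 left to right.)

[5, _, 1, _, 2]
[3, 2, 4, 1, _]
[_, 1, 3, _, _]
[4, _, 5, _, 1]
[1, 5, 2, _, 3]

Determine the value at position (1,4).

Row 2, column 5: row 2 has {1, 2, 3, 4} and column 5 has {1, 2, 3}, leaving only 5.
Row 3, column 1: row 3 has {1, 3} and column 1 has {1, 3, 4, 5}, leaving only 2.
Row 3, column 5: row 3 has {1, 2, 3} and column 5 has {1, 2, 3, 5}, leaving only 4.
Row 3, column 4: row 3 has {1, 2, 3, 4} and column 4 has {1}, leaving only 5.
Row 4, column 2: row 4 has {1, 4, 5} and column 2 has {1, 2, 5}, leaving only 3.
Row 1, column 2: row 1 has {1, 2, 5} and column 2 has {1, 2, 3, 5}, leaving only 4.
Row 1 already has {1, 2, 4, 5} and column 4 already has {1, 5}, so row 1, column 4 must be 3.

3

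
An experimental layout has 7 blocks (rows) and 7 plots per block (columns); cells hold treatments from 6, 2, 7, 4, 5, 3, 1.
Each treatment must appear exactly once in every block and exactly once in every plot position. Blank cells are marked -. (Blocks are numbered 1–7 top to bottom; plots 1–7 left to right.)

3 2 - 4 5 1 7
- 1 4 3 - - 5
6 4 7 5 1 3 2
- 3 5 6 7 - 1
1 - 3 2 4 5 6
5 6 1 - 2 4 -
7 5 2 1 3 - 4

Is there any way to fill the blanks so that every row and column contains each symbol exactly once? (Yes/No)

No block or plot among the givens repeats a symbol, and propagating forced cells runs into no contradiction.
One valid completion exists (for instance, 3 2 6 4 5 1 7 / 2 1 4 3 6 7 5 / 6 4 7 5 1 3 2 / 4 3 5 6 7 2 1 / 1 7 3 2 4 5 6 / 5 6 1 7 2 4 3 / 7 5 2 1 3 6 4).

Yes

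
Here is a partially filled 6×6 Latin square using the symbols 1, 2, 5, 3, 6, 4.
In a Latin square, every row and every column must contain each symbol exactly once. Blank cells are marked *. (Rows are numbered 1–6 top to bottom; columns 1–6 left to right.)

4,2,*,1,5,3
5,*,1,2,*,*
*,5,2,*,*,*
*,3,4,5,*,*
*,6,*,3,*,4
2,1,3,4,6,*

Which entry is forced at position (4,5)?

Row 1, column 3: row 1 has {1, 2, 5, 3, 4} and column 3 has {1, 2, 3, 4}, leaving only 6.
Row 2, column 2: row 2 has {1, 2, 5} and column 2 has {1, 2, 5, 3, 6}, leaving only 4.
Row 2, column 5: row 2 has {1, 2, 5, 4} and column 5 has {5, 6}, leaving only 3.
Row 2, column 6: row 2 has {1, 2, 5, 3, 4} and column 6 has {3, 4}, leaving only 6.
Row 3, column 4: row 3 has {2, 5} and column 4 has {1, 2, 5, 3, 4}, leaving only 6.
Row 3, column 6: row 3 has {2, 5, 6} and column 6 has {3, 6, 4}, leaving only 1.
Row 3, column 1: row 3 has {1, 2, 5, 6} and column 1 has {2, 5, 4}, leaving only 3.
Row 3, column 5: row 3 has {1, 2, 5, 3, 6} and column 5 has {5, 3, 6}, leaving only 4.
Row 4, column 6: row 4 has {5, 3, 4} and column 6 has {1, 3, 6, 4}, leaving only 2.
Row 4 already has {2, 5, 3, 4} and column 5 already has {5, 3, 6, 4}, so row 4, column 5 must be 1.

1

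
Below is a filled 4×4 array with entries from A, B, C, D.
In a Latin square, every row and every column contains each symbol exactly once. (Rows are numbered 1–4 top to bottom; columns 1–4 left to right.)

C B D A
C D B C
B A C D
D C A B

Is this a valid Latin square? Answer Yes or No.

No

Row 2 contains C twice (at columns 1 and 4), so it is not a permutation.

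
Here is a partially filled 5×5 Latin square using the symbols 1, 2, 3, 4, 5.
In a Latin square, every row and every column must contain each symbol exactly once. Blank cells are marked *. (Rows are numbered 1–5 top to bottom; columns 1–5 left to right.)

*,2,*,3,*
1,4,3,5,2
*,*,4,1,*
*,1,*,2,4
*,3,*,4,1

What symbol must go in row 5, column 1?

Row 1, column 5: row 1 has {2, 3} and column 5 has {1, 2, 4}, leaving only 5.
Row 1, column 1: row 1 has {2, 3, 5} and column 1 has {1}, leaving only 4.
Row 1, column 3: row 1 has {2, 3, 4, 5} and column 3 has {3, 4}, leaving only 1.
Row 3, column 2: row 3 has {1, 4} and column 2 has {1, 2, 3, 4}, leaving only 5.
Row 3, column 5: row 3 has {1, 4, 5} and column 5 has {1, 2, 4, 5}, leaving only 3.
Row 3, column 1: row 3 has {1, 3, 4, 5} and column 1 has {1, 4}, leaving only 2.
Row 5 already has {1, 3, 4} and column 1 already has {1, 2, 4}, so row 5, column 1 must be 5.

5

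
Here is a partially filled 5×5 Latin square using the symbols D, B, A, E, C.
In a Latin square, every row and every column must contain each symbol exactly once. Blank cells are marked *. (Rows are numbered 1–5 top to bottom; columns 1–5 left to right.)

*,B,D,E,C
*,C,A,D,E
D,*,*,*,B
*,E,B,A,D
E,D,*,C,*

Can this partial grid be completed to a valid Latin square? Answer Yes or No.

No

Row 3, column 4: row 3 together with column 4 already contain {D, B, A, E, C} — every symbol — so nothing can go there. The grid has no valid completion.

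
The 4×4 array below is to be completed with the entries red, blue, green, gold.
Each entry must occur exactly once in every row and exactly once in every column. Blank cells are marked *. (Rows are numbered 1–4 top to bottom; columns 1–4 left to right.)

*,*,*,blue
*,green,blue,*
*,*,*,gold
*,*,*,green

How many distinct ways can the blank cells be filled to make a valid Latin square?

4

Row 1, column 1: eliminating its row and column leaves {red, green, gold}.
Row 1, column 2: eliminating its row and column leaves {red, gold}.
Row 1, column 3: eliminating its row and column leaves {red, green, gold}.
Row 2, column 1: eliminating its row and column leaves {red, gold}.
Row 2, column 4: eliminating its row and column leaves {red}.
Row 3, column 1: eliminating its row and column leaves {red, blue, green}.
Row 3, column 2: eliminating its row and column leaves {red, blue}.
Row 3, column 3: eliminating its row and column leaves {red, green}.
Row 4, column 1: eliminating its row and column leaves {red, blue, gold}.
Row 4, column 2: eliminating its row and column leaves {red, blue, gold}.
Row 4, column 3: eliminating its row and column leaves {red, gold}.
Enumerating the assignments across these blanks that avoid any row or column repeat gives 4 completions.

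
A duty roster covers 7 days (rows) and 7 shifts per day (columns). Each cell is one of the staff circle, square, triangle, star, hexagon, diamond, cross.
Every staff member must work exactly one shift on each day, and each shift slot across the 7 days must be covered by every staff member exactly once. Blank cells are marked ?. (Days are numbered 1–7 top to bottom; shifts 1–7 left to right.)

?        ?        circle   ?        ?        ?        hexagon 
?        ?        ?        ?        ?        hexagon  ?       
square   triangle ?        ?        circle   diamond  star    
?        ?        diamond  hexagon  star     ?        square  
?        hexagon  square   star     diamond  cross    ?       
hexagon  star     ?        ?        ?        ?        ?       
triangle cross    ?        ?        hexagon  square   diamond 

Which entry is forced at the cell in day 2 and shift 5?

Day 3, shift 4: day 3 has {circle, square, triangle, star, diamond} and shift 4 has {star, hexagon}, leaving only cross.
Day 3, shift 3: day 3 has {circle, square, triangle, star, diamond, cross} and shift 3 has {circle, square, diamond}, leaving only hexagon.
Day 4, shift 2: day 4 has {square, star, hexagon, diamond} and shift 2 has {triangle, star, hexagon, cross}, leaving only circle.
Day 4, shift 1: day 4 has {circle, square, star, hexagon, diamond} and shift 1 has {square, triangle, hexagon}, leaving only cross.
Day 4, shift 6: day 4 has {circle, square, star, hexagon, diamond, cross} and shift 6 has {square, hexagon, diamond, cross}, leaving only triangle.
Day 1, shift 6: day 1 has {circle, hexagon} and shift 6 has {square, triangle, hexagon, diamond, cross}, leaving only star.
Day 1, shift 1: day 1 has {circle, star, hexagon} and shift 1 has {square, triangle, hexagon, cross}, leaving only diamond.
Day 1, shift 2: day 1 has {circle, star, hexagon, diamond} and shift 2 has {circle, triangle, star, hexagon, cross}, leaving only square.
Day 1, shift 4: day 1 has {circle, square, star, hexagon, diamond} and shift 4 has {star, hexagon, cross}, leaving only triangle.
Day 1, shift 5: day 1 has {circle, square, triangle, star, hexagon, diamond} and shift 5 has {circle, star, hexagon, diamond}, leaving only cross.
Day 2, shift 2: day 2 has {hexagon} and shift 2 has {circle, square, triangle, star, hexagon, cross}, leaving only diamond.
Day 5, shift 1: day 5 has {square, star, hexagon, diamond, cross} and shift 1 has {square, triangle, hexagon, diamond, cross}, leaving only circle.
Day 2, shift 1: day 2 has {hexagon, diamond} and shift 1 has {circle, square, triangle, hexagon, diamond, cross}, leaving only star.
Day 5, shift 7: day 5 has {circle, square, star, hexagon, diamond, cross} and shift 7 has {square, star, hexagon, diamond}, leaving only triangle.
Day 6, shift 6: day 6 has {star, hexagon} and shift 6 has {square, triangle, star, hexagon, diamond, cross}, leaving only circle.
Day 6, shift 7: day 6 has {circle, star, hexagon} and shift 7 has {square, triangle, star, hexagon, diamond}, leaving only cross.
Day 2, shift 7: day 2 has {star, hexagon, diamond} and shift 7 has {square, triangle, star, hexagon, diamond, cross}, leaving only circle.
Day 2, shift 4: day 2 has {circle, star, hexagon, diamond} and shift 4 has {triangle, star, hexagon, cross}, leaving only square.
Day 2 already has {circle, square, star, hexagon, diamond} and shift 5 already has {circle, star, hexagon, diamond, cross}, so day 2, shift 5 must be triangle.

triangle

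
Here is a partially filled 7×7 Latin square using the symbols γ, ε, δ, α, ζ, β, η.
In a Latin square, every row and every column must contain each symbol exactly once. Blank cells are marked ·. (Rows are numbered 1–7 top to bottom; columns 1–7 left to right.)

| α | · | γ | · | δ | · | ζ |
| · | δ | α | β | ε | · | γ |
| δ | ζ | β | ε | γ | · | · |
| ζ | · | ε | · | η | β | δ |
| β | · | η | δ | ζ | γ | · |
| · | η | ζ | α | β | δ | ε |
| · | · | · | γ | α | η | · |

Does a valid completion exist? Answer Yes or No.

No

Row 4, column 4: row 4 together with column 4 already contain {γ, ε, δ, α, ζ, β, η} — every symbol — so nothing can go there. The grid has no valid completion.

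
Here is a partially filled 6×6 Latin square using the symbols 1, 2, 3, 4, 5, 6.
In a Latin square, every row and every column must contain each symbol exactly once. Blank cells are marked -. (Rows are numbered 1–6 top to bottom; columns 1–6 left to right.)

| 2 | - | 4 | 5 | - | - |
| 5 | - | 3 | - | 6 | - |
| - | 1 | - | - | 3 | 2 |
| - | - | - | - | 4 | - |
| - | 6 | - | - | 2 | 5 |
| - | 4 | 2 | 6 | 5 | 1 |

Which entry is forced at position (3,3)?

Row 1, column 2: row 1 has {2, 4, 5} and column 2 has {1, 4, 6}, leaving only 3.
Row 1, column 5: row 1 has {2, 3, 4, 5} and column 5 has {2, 3, 4, 5, 6}, leaving only 1.
Row 1, column 6: row 1 has {1, 2, 3, 4, 5} and column 6 has {1, 2, 5}, leaving only 6.
Row 2, column 2: row 2 has {3, 5, 6} and column 2 has {1, 3, 4, 6}, leaving only 2.
Row 2, column 6: row 2 has {2, 3, 5, 6} and column 6 has {1, 2, 5, 6}, leaving only 4.
Row 2, column 4: row 2 has {2, 3, 4, 5, 6} and column 4 has {5, 6}, leaving only 1.
Row 3, column 4: row 3 has {1, 2, 3} and column 4 has {1, 5, 6}, leaving only 4.
Row 3, column 1: row 3 has {1, 2, 3, 4} and column 1 has {2, 5}, leaving only 6.
Row 3 already has {1, 2, 3, 4, 6} and column 3 already has {2, 3, 4}, so row 3, column 3 must be 5.

5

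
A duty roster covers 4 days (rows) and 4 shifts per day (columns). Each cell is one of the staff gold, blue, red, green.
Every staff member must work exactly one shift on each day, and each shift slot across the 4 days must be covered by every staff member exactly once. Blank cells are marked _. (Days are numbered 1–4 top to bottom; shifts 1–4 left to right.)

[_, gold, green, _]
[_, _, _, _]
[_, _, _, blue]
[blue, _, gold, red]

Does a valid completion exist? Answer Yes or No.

Day 1, shift 4: day 1 together with shift 4 already contain {gold, blue, red, green} — every symbol — so nothing can go there. The grid has no valid completion.

No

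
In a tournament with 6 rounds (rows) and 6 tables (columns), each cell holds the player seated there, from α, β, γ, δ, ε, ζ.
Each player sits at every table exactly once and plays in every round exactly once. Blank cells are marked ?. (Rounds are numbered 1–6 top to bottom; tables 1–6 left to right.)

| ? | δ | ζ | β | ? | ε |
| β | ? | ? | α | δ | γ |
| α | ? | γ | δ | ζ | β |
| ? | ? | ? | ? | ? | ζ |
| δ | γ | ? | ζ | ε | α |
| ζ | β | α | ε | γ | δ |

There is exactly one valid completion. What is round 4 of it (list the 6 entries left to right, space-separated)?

ε α δ γ β ζ

Round 4, table 4: round 4 has {ζ} and table 4 has {α, β, δ, ε, ζ}, leaving only γ.
Round 4, table 1: round 4 has {γ, ζ} and table 1 has {α, β, δ, ζ}, leaving only ε.
Round 4, table 2: round 4 has {γ, ε, ζ} and table 2 has {β, γ, δ}, leaving only α.
Round 4, table 5: round 4 has {α, γ, ε, ζ} and table 5 has {γ, δ, ε, ζ}, leaving only β.
Round 4, table 3: round 4 has {α, β, γ, ε, ζ} and table 3 has {α, γ, ζ}, leaving only δ.
So round 4 reads: ε α δ γ β ζ.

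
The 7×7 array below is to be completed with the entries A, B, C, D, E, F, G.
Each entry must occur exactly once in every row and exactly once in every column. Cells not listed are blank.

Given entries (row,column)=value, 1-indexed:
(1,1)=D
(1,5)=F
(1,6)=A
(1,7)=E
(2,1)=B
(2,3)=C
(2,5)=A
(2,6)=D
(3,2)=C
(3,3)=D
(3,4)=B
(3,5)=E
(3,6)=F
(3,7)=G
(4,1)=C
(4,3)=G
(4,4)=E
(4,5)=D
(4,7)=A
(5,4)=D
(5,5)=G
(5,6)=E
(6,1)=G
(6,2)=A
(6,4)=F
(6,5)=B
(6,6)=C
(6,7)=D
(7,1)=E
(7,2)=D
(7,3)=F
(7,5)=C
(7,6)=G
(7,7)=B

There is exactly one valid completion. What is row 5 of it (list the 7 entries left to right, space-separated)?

Row 1, column 3: row 1 has {A, D, E, F} and column 3 has {C, D, F, G}, leaving only B.
Row 5, column 3: row 5 has {D, E, G} and column 3 has {B, C, D, F, G}, leaving only A.
Row 5, column 1: row 5 has {A, D, E, G} and column 1 has {B, C, D, E, G}, leaving only F.
Row 5, column 2: row 5 has {A, D, E, F, G} and column 2 has {A, C, D}, leaving only B.
Row 5, column 7: row 5 has {A, B, D, E, F, G} and column 7 has {A, B, D, E, G}, leaving only C.
So row 5 reads: F B A D G E C.

F B A D G E C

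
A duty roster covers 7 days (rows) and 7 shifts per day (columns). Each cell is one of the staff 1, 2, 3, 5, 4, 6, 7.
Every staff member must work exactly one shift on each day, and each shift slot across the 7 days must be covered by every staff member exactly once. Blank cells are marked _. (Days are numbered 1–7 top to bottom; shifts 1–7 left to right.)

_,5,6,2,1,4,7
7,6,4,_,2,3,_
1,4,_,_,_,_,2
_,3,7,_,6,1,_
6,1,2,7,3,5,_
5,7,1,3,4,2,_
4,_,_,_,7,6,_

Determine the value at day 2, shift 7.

1

Day 1, shift 1: day 1 has {1, 2, 5, 4, 6, 7} and shift 1 has {1, 5, 4, 6, 7}, leaving only 3.
Day 3, shift 5: day 3 has {1, 2, 4} and shift 5 has {1, 2, 3, 4, 6, 7}, leaving only 5.
Day 3, shift 3: day 3 has {1, 2, 5, 4} and shift 3 has {1, 2, 4, 6, 7}, leaving only 3.
Day 3, shift 4: day 3 has {1, 2, 3, 5, 4} and shift 4 has {2, 3, 7}, leaving only 6.
Day 3, shift 6: day 3 has {1, 2, 3, 5, 4, 6} and shift 6 has {1, 2, 3, 5, 4, 6}, leaving only 7.
Day 4, shift 1: day 4 has {1, 3, 6, 7} and shift 1 has {1, 3, 5, 4, 6, 7}, leaving only 2.
Day 5, shift 7: day 5 has {1, 2, 3, 5, 6, 7} and shift 7 has {2, 7}, leaving only 4.
Day 4, shift 7: day 4 has {1, 2, 3, 6, 7} and shift 7 has {2, 4, 7}, leaving only 5.
Day 2 already has {2, 3, 4, 6, 7} and shift 7 already has {2, 5, 4, 7}, so day 2, shift 7 must be 1.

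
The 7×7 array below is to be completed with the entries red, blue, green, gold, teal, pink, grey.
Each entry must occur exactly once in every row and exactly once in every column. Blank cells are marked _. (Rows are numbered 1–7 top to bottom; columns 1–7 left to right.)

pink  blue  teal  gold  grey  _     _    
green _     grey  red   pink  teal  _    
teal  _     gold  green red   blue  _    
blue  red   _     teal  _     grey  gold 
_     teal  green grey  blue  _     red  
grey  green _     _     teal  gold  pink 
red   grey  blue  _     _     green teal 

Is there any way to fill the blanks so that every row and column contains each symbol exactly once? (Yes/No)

Yes

No row or column among the givens repeats a symbol, and propagating forced cells runs into no contradiction.
One valid completion exists (for instance, pink blue teal gold grey red green / green gold grey red pink teal blue / teal pink gold green red blue grey / blue red pink teal green grey gold / gold teal green grey blue pink red / grey green red blue teal gold pink / red grey blue pink gold green teal).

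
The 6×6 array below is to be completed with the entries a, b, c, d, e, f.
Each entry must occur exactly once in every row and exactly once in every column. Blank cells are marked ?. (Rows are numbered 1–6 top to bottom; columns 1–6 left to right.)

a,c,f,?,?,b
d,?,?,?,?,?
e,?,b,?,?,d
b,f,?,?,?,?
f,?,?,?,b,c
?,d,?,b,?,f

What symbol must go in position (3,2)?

Row 3 already has {b, d, e} and column 2 already has {c, d, f}, so row 3, column 2 must be a.

a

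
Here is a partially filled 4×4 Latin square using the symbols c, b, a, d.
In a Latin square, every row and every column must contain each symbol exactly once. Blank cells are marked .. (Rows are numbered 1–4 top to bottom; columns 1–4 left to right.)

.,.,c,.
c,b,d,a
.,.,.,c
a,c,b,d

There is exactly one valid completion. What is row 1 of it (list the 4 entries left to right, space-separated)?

Row 1, column 4: row 1 has {c} and column 4 has {c, a, d}, leaving only b.
Row 1, column 1: row 1 has {c, b} and column 1 has {c, a}, leaving only d.
Row 1, column 2: row 1 has {c, b, d} and column 2 has {c, b}, leaving only a.
So row 1 reads: d a c b.

d a c b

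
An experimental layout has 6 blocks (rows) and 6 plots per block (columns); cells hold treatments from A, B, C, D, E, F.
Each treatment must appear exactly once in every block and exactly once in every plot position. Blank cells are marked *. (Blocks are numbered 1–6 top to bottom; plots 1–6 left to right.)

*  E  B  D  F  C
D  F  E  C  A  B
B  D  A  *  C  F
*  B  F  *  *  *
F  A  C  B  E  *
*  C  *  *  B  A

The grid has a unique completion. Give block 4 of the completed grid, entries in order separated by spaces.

Block 4, plot 5: block 4 has {B, F} and plot 5 has {A, B, C, E, F}, leaving only D.
Block 4, plot 6: block 4 has {B, D, F} and plot 6 has {A, B, C, F}, leaving only E.
Block 4, plot 4: block 4 has {B, D, E, F} and plot 4 has {B, C, D}, leaving only A.
Block 4, plot 1: block 4 has {A, B, D, E, F} and plot 1 has {B, D, F}, leaving only C.
So block 4 reads: C B F A D E.

C B F A D E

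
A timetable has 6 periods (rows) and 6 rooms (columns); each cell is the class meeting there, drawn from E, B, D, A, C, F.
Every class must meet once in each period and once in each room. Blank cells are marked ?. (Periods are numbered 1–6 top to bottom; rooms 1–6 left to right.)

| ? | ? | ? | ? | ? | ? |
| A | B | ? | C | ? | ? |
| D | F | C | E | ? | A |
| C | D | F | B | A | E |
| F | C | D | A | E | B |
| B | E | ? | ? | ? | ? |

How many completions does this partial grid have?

4

Period 1, room 1: eliminating its period and room leaves {E}.
Period 1, room 2: eliminating its period and room leaves {A}.
Period 1, room 3: eliminating its period and room leaves {E, B, A}.
Period 1, room 4: eliminating its period and room leaves {D, F}.
Period 1, room 5: eliminating its period and room leaves {B, D, C, F}.
Period 1, room 6: eliminating its period and room leaves {D, C, F}.
Period 2, room 3: eliminating its period and room leaves {E}.
Period 2, room 5: eliminating its period and room leaves {D, F}.
Period 2, room 6: eliminating its period and room leaves {D, F}.
Period 3, room 5: eliminating its period and room leaves {B}.
Period 6, room 3: eliminating its period and room leaves {A}.
Period 6, room 4: eliminating its period and room leaves {D, F}.
Period 6, room 5: eliminating its period and room leaves {D, C, F}.
Period 6, room 6: eliminating its period and room leaves {D, C, F}.
Enumerating the assignments across these blanks that avoid any period or room repeat gives 4 completions.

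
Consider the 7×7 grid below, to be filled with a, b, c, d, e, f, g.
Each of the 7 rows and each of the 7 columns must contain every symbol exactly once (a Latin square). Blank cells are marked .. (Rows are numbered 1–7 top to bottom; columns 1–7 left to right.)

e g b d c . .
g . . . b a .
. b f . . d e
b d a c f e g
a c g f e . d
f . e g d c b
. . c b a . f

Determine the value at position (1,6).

f

Row 1 already has {b, c, d, e, g} and column 6 already has {a, c, d, e}, so row 1, column 6 must be f.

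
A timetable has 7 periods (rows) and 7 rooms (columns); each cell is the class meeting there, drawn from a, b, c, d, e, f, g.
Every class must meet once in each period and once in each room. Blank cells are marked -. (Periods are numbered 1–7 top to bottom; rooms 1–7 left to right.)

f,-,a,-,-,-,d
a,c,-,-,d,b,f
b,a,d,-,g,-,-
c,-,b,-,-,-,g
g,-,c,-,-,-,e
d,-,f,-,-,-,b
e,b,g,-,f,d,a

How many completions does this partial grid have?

Period 1, room 2: eliminating its period and room leaves {e, g}.
Period 1, room 4: eliminating its period and room leaves {b, c, e, g}.
Period 1, room 5: eliminating its period and room leaves {b, c, e}.
Period 1, room 6: eliminating its period and room leaves {c, e, g}.
Period 2, room 3: eliminating its period and room leaves {e}.
Period 2, room 4: eliminating its period and room leaves {e, g}.
Period 3, room 4: eliminating its period and room leaves {c, e, f}.
Period 3, room 6: eliminating its period and room leaves {c, e, f}.
Period 3, room 7: eliminating its period and room leaves {c}.
Period 4, room 2: eliminating its period and room leaves {d, e, f}.
Period 4, room 4: eliminating its period and room leaves {a, d, e, f}.
Period 4, room 5: eliminating its period and room leaves {a, e}.
Period 4, room 6: eliminating its period and room leaves {a, e, f}.
Period 5, room 2: eliminating its period and room leaves {d, f}.
Period 5, room 4: eliminating its period and room leaves {a, b, d, f}.
Period 5, room 5: eliminating its period and room leaves {a, b}.
Period 5, room 6: eliminating its period and room leaves {a, f}.
Period 6, room 2: eliminating its period and room leaves {e, g}.
Period 6, room 4: eliminating its period and room leaves {a, c, e, g}.
Period 6, room 5: eliminating its period and room leaves {a, c, e}.
Period 6, room 6: eliminating its period and room leaves {a, c, e, g}.
Period 7, room 4: eliminating its period and room leaves {c}.
Enumerating the assignments across these blanks that avoid any period or room repeat gives 9 completions.

9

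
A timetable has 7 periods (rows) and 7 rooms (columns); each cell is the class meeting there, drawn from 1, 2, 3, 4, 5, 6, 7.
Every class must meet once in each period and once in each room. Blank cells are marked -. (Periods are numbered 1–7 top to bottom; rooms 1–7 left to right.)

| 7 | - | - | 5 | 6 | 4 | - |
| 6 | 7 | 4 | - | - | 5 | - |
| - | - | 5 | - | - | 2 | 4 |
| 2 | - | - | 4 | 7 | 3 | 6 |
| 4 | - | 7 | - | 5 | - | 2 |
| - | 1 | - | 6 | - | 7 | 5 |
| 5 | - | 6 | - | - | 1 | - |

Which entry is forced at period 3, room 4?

7

Period 4, room 2: period 4 has {2, 3, 4, 6, 7} and room 2 has {1, 7}, leaving only 5.
Period 4, room 3: period 4 has {2, 3, 4, 5, 6, 7} and room 3 has {4, 5, 6, 7}, leaving only 1.
Period 5, room 6: period 5 has {2, 4, 5, 7} and room 6 has {1, 2, 3, 4, 5, 7}, leaving only 6.
Period 5, room 2: period 5 has {2, 4, 5, 6, 7} and room 2 has {1, 5, 7}, leaving only 3.
Period 1, room 2: period 1 has {4, 5, 6, 7} and room 2 has {1, 3, 5, 7}, leaving only 2.
Period 1, room 3: period 1 has {2, 4, 5, 6, 7} and room 3 has {1, 4, 5, 6, 7}, leaving only 3.
Period 1, room 7: period 1 has {2, 3, 4, 5, 6, 7} and room 7 has {2, 4, 5, 6}, leaving only 1.
Period 2, room 7: period 2 has {4, 5, 6, 7} and room 7 has {1, 2, 4, 5, 6}, leaving only 3.
Period 3, room 2: period 3 has {2, 4, 5} and room 2 has {1, 2, 3, 5, 7}, leaving only 6.
Period 5, room 4: period 5 has {2, 3, 4, 5, 6, 7} and room 4 has {4, 5, 6}, leaving only 1.
Period 2, room 4: period 2 has {3, 4, 5, 6, 7} and room 4 has {1, 4, 5, 6}, leaving only 2.
Period 2, room 5: period 2 has {2, 3, 4, 5, 6, 7} and room 5 has {5, 6, 7}, leaving only 1.
Period 3, room 5: period 3 has {2, 4, 5, 6} and room 5 has {1, 5, 6, 7}, leaving only 3.
Period 3 already has {2, 3, 4, 5, 6} and room 4 already has {1, 2, 4, 5, 6}, so period 3, room 4 must be 7.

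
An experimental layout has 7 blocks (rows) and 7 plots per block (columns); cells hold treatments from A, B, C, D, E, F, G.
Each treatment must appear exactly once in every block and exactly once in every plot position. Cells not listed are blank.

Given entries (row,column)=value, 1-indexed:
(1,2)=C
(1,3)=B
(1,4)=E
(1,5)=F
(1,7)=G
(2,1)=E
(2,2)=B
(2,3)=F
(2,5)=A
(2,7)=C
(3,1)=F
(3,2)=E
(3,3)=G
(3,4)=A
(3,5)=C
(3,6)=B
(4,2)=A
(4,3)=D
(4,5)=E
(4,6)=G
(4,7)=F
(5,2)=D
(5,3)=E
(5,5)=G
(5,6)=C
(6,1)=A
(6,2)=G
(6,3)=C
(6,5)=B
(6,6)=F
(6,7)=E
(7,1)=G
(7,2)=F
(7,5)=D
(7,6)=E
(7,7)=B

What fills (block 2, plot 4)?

G

Block 1, plot 1: block 1 has {B, C, E, F, G} and plot 1 has {A, E, F, G}, leaving only D.
Block 1, plot 6: block 1 has {B, C, D, E, F, G} and plot 6 has {B, C, E, F, G}, leaving only A.
Block 2, plot 6: block 2 has {A, B, C, E, F} and plot 6 has {A, B, C, E, F, G}, leaving only D.
Block 2 already has {A, B, C, D, E, F} and plot 4 already has {A, E}, so block 2, plot 4 must be G.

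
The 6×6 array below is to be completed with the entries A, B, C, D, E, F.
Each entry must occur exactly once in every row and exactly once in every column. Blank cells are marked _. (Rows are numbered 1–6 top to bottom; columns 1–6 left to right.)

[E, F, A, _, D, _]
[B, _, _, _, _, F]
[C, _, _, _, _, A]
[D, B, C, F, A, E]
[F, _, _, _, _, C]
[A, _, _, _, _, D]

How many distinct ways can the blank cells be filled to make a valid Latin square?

14

Row 1, column 4: eliminating its row and column leaves {B, C}.
Row 1, column 6: eliminating its row and column leaves {B}.
Row 2, column 2: eliminating its row and column leaves {A, C, D, E}.
Row 2, column 3: eliminating its row and column leaves {D, E}.
Row 2, column 4: eliminating its row and column leaves {A, C, D, E}.
Row 2, column 5: eliminating its row and column leaves {C, E}.
Row 3, column 2: eliminating its row and column leaves {D, E}.
Row 3, column 3: eliminating its row and column leaves {B, D, E, F}.
Row 3, column 4: eliminating its row and column leaves {B, D, E}.
Row 3, column 5: eliminating its row and column leaves {B, E, F}.
Row 5, column 2: eliminating its row and column leaves {A, D, E}.
Row 5, column 3: eliminating its row and column leaves {B, D, E}.
Row 5, column 4: eliminating its row and column leaves {A, B, D, E}.
Row 5, column 5: eliminating its row and column leaves {B, E}.
Row 6, column 2: eliminating its row and column leaves {C, E}.
Row 6, column 3: eliminating its row and column leaves {B, E, F}.
Row 6, column 4: eliminating its row and column leaves {B, C, E}.
Row 6, column 5: eliminating its row and column leaves {B, C, E, F}.
Enumerating the assignments across these blanks that avoid any row or column repeat gives 14 completions.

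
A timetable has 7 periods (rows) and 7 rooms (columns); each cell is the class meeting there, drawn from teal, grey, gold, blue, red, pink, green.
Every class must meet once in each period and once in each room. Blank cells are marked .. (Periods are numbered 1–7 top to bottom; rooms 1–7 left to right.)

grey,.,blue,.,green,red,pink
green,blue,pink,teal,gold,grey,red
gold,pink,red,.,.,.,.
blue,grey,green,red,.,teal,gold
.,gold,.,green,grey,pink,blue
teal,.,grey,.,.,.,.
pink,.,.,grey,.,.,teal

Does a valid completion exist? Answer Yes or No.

No period or room among the givens repeats a symbol, and propagating forced cells runs into no contradiction.
One valid completion exists (for instance, grey teal blue gold green red pink / green blue pink teal gold grey red / gold pink red blue teal green grey / blue grey green red pink teal gold / red gold teal green grey pink blue / teal red grey pink blue gold green / pink green gold grey red blue teal).

Yes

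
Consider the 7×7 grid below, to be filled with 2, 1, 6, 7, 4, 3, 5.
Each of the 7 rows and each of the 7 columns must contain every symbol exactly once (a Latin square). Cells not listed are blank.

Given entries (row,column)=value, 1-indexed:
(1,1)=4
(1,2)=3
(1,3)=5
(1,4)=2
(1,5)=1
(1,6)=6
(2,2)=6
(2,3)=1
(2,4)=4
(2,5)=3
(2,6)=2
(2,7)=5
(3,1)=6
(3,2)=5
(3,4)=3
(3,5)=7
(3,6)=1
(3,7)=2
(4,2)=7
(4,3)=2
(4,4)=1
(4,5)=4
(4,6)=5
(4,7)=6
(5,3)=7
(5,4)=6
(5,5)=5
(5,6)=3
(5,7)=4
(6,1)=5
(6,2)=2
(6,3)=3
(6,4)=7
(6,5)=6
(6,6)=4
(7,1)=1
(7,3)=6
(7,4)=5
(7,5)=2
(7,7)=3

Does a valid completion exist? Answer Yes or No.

No row or column among the givens repeats a symbol, and propagating forced cells runs into no contradiction.
One valid completion exists (for instance, 4 3 5 2 1 6 7 / 7 6 1 4 3 2 5 / 6 5 4 3 7 1 2 / 3 7 2 1 4 5 6 / 2 1 7 6 5 3 4 / 5 2 3 7 6 4 1 / 1 4 6 5 2 7 3).

Yes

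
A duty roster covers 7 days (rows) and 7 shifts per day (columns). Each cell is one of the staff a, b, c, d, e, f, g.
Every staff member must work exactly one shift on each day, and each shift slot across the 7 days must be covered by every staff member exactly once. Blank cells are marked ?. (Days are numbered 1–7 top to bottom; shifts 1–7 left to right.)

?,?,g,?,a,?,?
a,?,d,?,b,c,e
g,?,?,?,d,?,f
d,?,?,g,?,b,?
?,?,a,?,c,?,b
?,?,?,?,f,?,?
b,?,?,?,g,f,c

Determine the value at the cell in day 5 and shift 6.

g

Day 1, shift 7: day 1 has {a, g} and shift 7 has {b, c, e, f}, leaving only d.
Day 1, shift 6: day 1 has {a, d, g} and shift 6 has {b, c, f}, leaving only e.
Day 2, shift 4: day 2 has {a, b, c, d, e} and shift 4 has {g}, leaving only f.
Day 2, shift 2: day 2 has {a, b, c, d, e, f} and shift 2 has {}, leaving only g.
Day 3, shift 6: day 3 has {d, f, g} and shift 6 has {b, c, e, f}, leaving only a.
Day 4, shift 5: day 4 has {b, d, g} and shift 5 has {a, b, c, d, f, g}, leaving only e.
Day 4, shift 7: day 4 has {b, d, e, g} and shift 7 has {b, c, d, e, f}, leaving only a.
Day 6, shift 7: day 6 has {f} and shift 7 has {a, b, c, d, e, f}, leaving only g.
Day 6, shift 6: day 6 has {f, g} and shift 6 has {a, b, c, e, f}, leaving only d.
Day 5 already has {a, b, c} and shift 6 already has {a, b, c, d, e, f}, so day 5, shift 6 must be g.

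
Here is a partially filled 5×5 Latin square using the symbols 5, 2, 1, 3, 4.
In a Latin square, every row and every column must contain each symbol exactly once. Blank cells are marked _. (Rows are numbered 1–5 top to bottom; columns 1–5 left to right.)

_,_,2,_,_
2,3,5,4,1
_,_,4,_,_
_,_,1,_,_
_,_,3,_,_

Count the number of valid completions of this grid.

Row 1, column 1: eliminating its row and column leaves {5, 1, 3, 4}.
Row 1, column 2: eliminating its row and column leaves {5, 1, 4}.
Row 1, column 4: eliminating its row and column leaves {5, 1, 3}.
Row 1, column 5: eliminating its row and column leaves {5, 3, 4}.
Row 3, column 1: eliminating its row and column leaves {5, 1, 3}.
Row 3, column 2: eliminating its row and column leaves {5, 2, 1}.
Row 3, column 4: eliminating its row and column leaves {5, 2, 1, 3}.
Row 3, column 5: eliminating its row and column leaves {5, 2, 3}.
Row 4, column 1: eliminating its row and column leaves {5, 3, 4}.
Row 4, column 2: eliminating its row and column leaves {5, 2, 4}.
Row 4, column 4: eliminating its row and column leaves {5, 2, 3}.
Row 4, column 5: eliminating its row and column leaves {5, 2, 3, 4}.
Row 5, column 1: eliminating its row and column leaves {5, 1, 4}.
Row 5, column 2: eliminating its row and column leaves {5, 2, 1, 4}.
Row 5, column 4: eliminating its row and column leaves {5, 2, 1}.
Row 5, column 5: eliminating its row and column leaves {5, 2, 4}.
Enumerating the assignments across these blanks that avoid any row or column repeat gives 56 completions.

56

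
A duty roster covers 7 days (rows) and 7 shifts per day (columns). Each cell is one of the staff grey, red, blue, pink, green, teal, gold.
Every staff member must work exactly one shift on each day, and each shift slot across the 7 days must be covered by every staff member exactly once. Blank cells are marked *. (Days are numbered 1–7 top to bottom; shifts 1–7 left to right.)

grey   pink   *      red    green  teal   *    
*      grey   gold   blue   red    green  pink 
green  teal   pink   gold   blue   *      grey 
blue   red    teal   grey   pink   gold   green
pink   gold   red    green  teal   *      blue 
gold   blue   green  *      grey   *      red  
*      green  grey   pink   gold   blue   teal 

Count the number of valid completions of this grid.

1

Day 1, shift 3: eliminating its day and shift leaves {blue}.
Day 1, shift 7: eliminating its day and shift leaves {gold}.
Day 2, shift 1: eliminating its day and shift leaves {teal}.
Day 3, shift 6: eliminating its day and shift leaves {red}.
Day 5, shift 6: eliminating its day and shift leaves {grey}.
Day 6, shift 4: eliminating its day and shift leaves {teal}.
Day 6, shift 6: eliminating its day and shift leaves {pink}.
Day 7, shift 1: eliminating its day and shift leaves {red}.
Only one assignment across all blanks avoids any day or shift repeat, giving 1 completion.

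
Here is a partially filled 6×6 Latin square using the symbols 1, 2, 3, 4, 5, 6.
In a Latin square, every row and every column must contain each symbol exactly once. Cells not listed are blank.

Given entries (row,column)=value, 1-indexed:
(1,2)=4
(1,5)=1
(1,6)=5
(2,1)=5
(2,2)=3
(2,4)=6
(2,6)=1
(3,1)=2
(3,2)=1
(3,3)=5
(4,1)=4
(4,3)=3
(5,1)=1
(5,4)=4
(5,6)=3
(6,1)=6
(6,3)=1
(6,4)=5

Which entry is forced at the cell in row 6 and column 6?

Row 1, column 1: row 1 has {1, 4, 5} and column 1 has {1, 2, 4, 5, 6}, leaving only 3.
Row 1, column 4: row 1 has {1, 3, 4, 5} and column 4 has {4, 5, 6}, leaving only 2.
Row 1, column 3: row 1 has {1, 2, 3, 4, 5} and column 3 has {1, 3, 5}, leaving only 6.
Row 3, column 4: row 3 has {1, 2, 5} and column 4 has {2, 4, 5, 6}, leaving only 3.
Row 4, column 4: row 4 has {3, 4} and column 4 has {2, 3, 4, 5, 6}, leaving only 1.
Row 5, column 3: row 5 has {1, 3, 4} and column 3 has {1, 3, 5, 6}, leaving only 2.
Row 2, column 3: row 2 has {1, 3, 5, 6} and column 3 has {1, 2, 3, 5, 6}, leaving only 4.
Row 2, column 5: row 2 has {1, 3, 4, 5, 6} and column 5 has {1}, leaving only 2.
Row 6, column 2: row 6 has {1, 5, 6} and column 2 has {1, 3, 4}, leaving only 2.
Row 6 already has {1, 2, 5, 6} and column 6 already has {1, 3, 5}, so row 6, column 6 must be 4.

4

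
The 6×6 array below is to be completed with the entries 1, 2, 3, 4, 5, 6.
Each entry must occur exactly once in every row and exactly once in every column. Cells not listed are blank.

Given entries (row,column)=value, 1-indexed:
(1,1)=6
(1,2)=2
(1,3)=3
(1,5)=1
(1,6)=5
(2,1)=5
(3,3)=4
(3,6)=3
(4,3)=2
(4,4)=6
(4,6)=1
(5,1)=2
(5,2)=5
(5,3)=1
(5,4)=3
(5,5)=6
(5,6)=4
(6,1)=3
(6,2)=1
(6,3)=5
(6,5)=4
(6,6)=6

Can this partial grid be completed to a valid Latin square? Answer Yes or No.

No row or column among the givens repeats a symbol, and propagating forced cells runs into no contradiction.
One valid completion exists (for instance, 6 2 3 4 1 5 / 5 4 6 1 3 2 / 1 6 4 5 2 3 / 4 3 2 6 5 1 / 2 5 1 3 6 4 / 3 1 5 2 4 6).

Yes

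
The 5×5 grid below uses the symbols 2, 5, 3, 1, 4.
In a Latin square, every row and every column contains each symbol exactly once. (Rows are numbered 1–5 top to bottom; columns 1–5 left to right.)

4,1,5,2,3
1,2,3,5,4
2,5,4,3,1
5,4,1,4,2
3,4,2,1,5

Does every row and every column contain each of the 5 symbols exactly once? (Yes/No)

No

Row 4 contains 4 twice (at columns 2 and 4), so it is not a permutation.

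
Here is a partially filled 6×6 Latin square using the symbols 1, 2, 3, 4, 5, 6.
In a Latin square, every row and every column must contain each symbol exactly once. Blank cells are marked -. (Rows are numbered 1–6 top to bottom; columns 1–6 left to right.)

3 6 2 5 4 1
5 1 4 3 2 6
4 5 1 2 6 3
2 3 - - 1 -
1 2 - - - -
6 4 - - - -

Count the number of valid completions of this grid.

3

Row 4, column 3: eliminating its row and column leaves {5, 6}.
Row 4, column 4: eliminating its row and column leaves {4, 6}.
Row 4, column 6: eliminating its row and column leaves {4, 5}.
Row 5, column 3: eliminating its row and column leaves {3, 5, 6}.
Row 5, column 4: eliminating its row and column leaves {4, 6}.
Row 5, column 5: eliminating its row and column leaves {3, 5}.
Row 5, column 6: eliminating its row and column leaves {4, 5}.
Row 6, column 3: eliminating its row and column leaves {3, 5}.
Row 6, column 4: eliminating its row and column leaves {1}.
Row 6, column 5: eliminating its row and column leaves {3, 5}.
Row 6, column 6: eliminating its row and column leaves {2, 5}.
Enumerating the assignments across these blanks that avoid any row or column repeat gives 3 completions.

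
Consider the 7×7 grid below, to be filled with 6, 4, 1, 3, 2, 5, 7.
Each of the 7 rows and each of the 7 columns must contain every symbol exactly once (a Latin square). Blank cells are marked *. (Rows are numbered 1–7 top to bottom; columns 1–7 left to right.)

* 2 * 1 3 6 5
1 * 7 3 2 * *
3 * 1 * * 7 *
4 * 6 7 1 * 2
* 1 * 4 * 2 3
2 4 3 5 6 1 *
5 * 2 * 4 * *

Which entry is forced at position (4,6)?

Row 1, column 1: row 1 has {6, 1, 3, 2, 5} and column 1 has {4, 1, 3, 2, 5}, leaving only 7.
Row 1, column 3: row 1 has {6, 1, 3, 2, 5, 7} and column 3 has {6, 1, 3, 2, 7}, leaving only 4.
Row 3, column 5: row 3 has {1, 3, 7} and column 5 has {6, 4, 1, 3, 2}, leaving only 5.
Row 3, column 2: row 3 has {1, 3, 5, 7} and column 2 has {4, 1, 2}, leaving only 6.
Row 2, column 2: row 2 has {1, 3, 2, 7} and column 2 has {6, 4, 1, 2}, leaving only 5.
Row 2, column 6: row 2 has {1, 3, 2, 5, 7} and column 6 has {6, 1, 2, 7}, leaving only 4.
Row 2, column 7: row 2 has {4, 1, 3, 2, 5, 7} and column 7 has {3, 2, 5}, leaving only 6.
Row 3, column 4: row 3 has {6, 1, 3, 5, 7} and column 4 has {4, 1, 3, 5, 7}, leaving only 2.
Row 3, column 7: row 3 has {6, 1, 3, 2, 5, 7} and column 7 has {6, 3, 2, 5}, leaving only 4.
Row 4, column 2: row 4 has {6, 4, 1, 2, 7} and column 2 has {6, 4, 1, 2, 5}, leaving only 3.
Row 4 already has {6, 4, 1, 3, 2, 7} and column 6 already has {6, 4, 1, 2, 7}, so row 4, column 6 must be 5.

5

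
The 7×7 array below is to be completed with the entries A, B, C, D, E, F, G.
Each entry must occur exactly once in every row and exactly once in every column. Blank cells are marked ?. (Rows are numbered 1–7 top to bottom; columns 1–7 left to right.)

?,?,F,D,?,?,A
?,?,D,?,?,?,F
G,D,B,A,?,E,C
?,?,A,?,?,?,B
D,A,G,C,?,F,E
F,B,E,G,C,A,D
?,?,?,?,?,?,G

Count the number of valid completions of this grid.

16

Row 1, column 1: eliminating its row and column leaves {B, C, E}.
Row 1, column 2: eliminating its row and column leaves {C, E, G}.
Row 1, column 5: eliminating its row and column leaves {B, E, G}.
Row 1, column 6: eliminating its row and column leaves {B, C, G}.
Row 2, column 1: eliminating its row and column leaves {A, B, C, E}.
Row 2, column 2: eliminating its row and column leaves {C, E, G}.
Row 2, column 4: eliminating its row and column leaves {B, E}.
Row 2, column 5: eliminating its row and column leaves {A, B, E, G}.
Row 2, column 6: eliminating its row and column leaves {B, C, G}.
Row 3, column 5: eliminating its row and column leaves {F}.
Row 4, column 1: eliminating its row and column leaves {C, E}.
Row 4, column 2: eliminating its row and column leaves {C, E, F, G}.
Row 4, column 4: eliminating its row and column leaves {E, F}.
Row 4, column 5: eliminating its row and column leaves {D, E, F, G}.
Row 4, column 6: eliminating its row and column leaves {C, D, G}.
Row 5, column 5: eliminating its row and column leaves {B}.
Row 7, column 1: eliminating its row and column leaves {A, B, C, E}.
Row 7, column 2: eliminating its row and column leaves {C, E, F}.
Row 7, column 3: eliminating its row and column leaves {C}.
Row 7, column 4: eliminating its row and column leaves {B, E, F}.
Row 7, column 5: eliminating its row and column leaves {A, B, D, E, F}.
Row 7, column 6: eliminating its row and column leaves {B, C, D}.
Enumerating the assignments across these blanks that avoid any row or column repeat gives 16 completions.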